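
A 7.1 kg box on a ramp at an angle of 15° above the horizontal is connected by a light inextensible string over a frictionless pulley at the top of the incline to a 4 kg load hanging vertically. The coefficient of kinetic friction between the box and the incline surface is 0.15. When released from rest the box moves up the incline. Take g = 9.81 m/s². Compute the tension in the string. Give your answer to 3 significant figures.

35.2 N

For the box on the incline: the weight component along the slope is m₁g sin 15° = 7.1 × 9.81 × 0.2588 = 18.026 N and the normal force is N = m₁g cos 15° = 67.278 N.
Kinetic friction opposes the box's motion up the incline: f = μN = 0.15 × 67.278 = 10.092 N acting down the slope.
Newton's second law for the box (up-slope positive): T − 18.026 − 10.092 = 7.1 a. For the hanging load (downward positive): 4 × 9.81 − T = 4 a.
Adding the two equations eliminates T: 11.122 = 11.1 a, so a = 1.0020 m/s².
Then from the hanging load's equation, T = 4 × (9.81 − 1.0020) = 35.232 N.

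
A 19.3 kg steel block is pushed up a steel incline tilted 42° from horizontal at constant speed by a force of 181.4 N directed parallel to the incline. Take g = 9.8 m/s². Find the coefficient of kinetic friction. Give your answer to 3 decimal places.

At constant speed ΣF = 0 along the incline. The applied 181.4 N acts up the slope; the weight component mg sin 42° = 126.559 N and kinetic friction μN both act down the slope.
So 181.4 = 126.559 + μ × 140.558, giving μ = (181.4 − 126.559) / 140.558 = 0.3902.

0.390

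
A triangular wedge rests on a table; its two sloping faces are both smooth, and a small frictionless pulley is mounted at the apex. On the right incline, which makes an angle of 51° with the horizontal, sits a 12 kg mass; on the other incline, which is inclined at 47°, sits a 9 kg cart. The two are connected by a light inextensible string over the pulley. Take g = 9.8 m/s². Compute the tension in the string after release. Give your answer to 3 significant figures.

Resolve each weight along its own incline: the 12 kg mass has component 12 × 9.8 × sin 51° = 91.392 N down its slope, and the 9 kg mass has 9 × 9.8 × sin 47° = 64.505 N down its slope.
The 12 kg side's 91.392 N exceeds the other side's 64.505 N, so that mass slides down and the 9 kg mass slides up. Taking that direction as positive, Newton's second law for the whole system gives 91.392 − 64.505 = (12 + 9) a, so a = 26.887 / 21 = 1.2803 m/s².
For the 9 kg mass (up-slope positive): T − 64.505 = 9 × 1.2803, so T = 76.028 N.

76.0 N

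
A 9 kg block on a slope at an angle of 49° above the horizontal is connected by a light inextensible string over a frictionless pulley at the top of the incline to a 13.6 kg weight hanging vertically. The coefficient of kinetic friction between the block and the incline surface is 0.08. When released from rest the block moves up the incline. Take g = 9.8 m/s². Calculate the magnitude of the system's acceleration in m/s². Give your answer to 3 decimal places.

2.747 m/s²

For the block on the incline: the weight component along the slope is m₁g sin 49° = 9 × 9.8 × 0.7547 = 66.565 N and the normal force is N = m₁g cos 49° = 57.864 N.
Kinetic friction opposes the block's motion up the incline: f = μN = 0.08 × 57.864 = 4.629 N acting down the slope.
Newton's second law for the block (up-slope positive): T − 66.565 − 4.629 = 9 a. For the hanging weight (downward positive): 13.6 × 9.8 − T = 13.6 a.
Adding the two equations eliminates T: 62.086 = 22.6 a, so a = 2.7472 m/s².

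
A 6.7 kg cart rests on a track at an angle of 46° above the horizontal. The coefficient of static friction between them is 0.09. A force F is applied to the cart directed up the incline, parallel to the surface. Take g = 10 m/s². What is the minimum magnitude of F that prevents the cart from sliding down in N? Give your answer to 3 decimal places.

The normal force is N = mg cos 46° = 46.542 N. With F at its minimum the cart is on the verge of sliding down, so static friction is at its maximum μ_s N = 0.09 × 46.542 = 4.189 N and acts up the slope.
Equilibrium along the incline: F + μ_s N = mg sin 46°, so F = 48.196 − 4.189 = 44.007 N.

44.007 N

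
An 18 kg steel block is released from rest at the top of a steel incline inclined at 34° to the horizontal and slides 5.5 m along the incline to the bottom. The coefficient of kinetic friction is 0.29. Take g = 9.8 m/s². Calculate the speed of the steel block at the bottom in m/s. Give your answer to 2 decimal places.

5.86 m/s

The weight component along the incline is mg sin 34° = 98.642 N and the normal force is N = mg cos 34° = 146.242 N.
Friction up the slope is f = μN = 0.29 × 146.242 = 42.410 N, so the net downslope force is 98.642 − 42.410 = 56.232 N and a = 56.232 / 18 = 3.1240 m/s².
Starting from rest over a distance of 5.5 m, v² = 2aL = 2 × 3.1240 × 5.5 = 34.3640, so v = 5.8621 m/s.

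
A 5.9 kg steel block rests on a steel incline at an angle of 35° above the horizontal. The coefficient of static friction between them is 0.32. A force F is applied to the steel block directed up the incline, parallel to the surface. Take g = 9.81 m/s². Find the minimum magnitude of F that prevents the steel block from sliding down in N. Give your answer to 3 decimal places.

18.026 N

The normal force is N = mg cos 35° = 47.412 N. With F at its minimum the steel block is on the verge of sliding down, so static friction is at its maximum μ_s N = 0.32 × 47.412 = 15.172 N and acts up the slope.
Equilibrium along the incline: F + μ_s N = mg sin 35°, so F = 33.198 − 15.172 = 18.026 N.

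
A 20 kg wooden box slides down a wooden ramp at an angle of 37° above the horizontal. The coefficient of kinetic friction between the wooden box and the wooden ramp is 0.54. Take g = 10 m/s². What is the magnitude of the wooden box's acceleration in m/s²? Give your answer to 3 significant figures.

Resolving the weight along the incline: the component pulling the wooden box down the slope is mg sin 37° = 20 × 10 × 0.6018 = 120.360 N, and the normal force is N = mg cos 37° = 20 × 10 × 0.7986 = 159.720 N.
Kinetic friction acts up the slope with magnitude f = μN = 0.54 × 159.720 = 86.249 N.
Net force along the incline is 120.360 − 86.249 = 34.111 N, so a = 34.111 / 20 = 1.7055 m/s².

1.71 m/s²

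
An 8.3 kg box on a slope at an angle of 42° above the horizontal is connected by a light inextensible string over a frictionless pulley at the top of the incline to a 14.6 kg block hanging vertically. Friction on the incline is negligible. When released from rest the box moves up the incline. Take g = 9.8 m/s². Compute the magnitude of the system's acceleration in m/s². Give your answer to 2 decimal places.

For the box on the incline: the weight component along the slope is m₁g sin 42° = 8.3 × 9.8 × 0.6691 = 54.425 N and the normal force is N = m₁g cos 42° = 60.447 N.
Newton's second law for the box (up-slope positive): T − 54.425 = 8.3 a. For the hanging block (downward positive): 14.6 × 9.8 − T = 14.6 a.
Adding the two equations eliminates T: 88.655 = 22.9 a, so a = 3.8714 m/s².

3.87 m/s²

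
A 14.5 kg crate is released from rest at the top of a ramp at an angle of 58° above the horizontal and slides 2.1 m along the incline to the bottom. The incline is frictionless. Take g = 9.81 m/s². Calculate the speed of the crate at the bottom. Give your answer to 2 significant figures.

5.9 m/s

The weight component along the incline is mg sin 58° = 120.631 N and the normal force is N = mg cos 58° = 75.378 N.
With no friction, a = g sin 58° = 8.3194 m/s².
Starting from rest over a distance of 2.1 m, v² = 2aL = 2 × 8.3194 × 2.1 = 34.9415, so v = 5.9111 m/s.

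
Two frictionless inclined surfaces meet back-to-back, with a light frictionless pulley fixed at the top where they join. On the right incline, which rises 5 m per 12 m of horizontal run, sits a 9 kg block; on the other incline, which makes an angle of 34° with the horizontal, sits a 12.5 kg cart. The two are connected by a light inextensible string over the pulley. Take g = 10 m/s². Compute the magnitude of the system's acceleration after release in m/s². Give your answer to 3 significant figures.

Resolve each weight along its own incline: the 9 kg mass has component 9 × 10 × sin 22.62° = 34.615 N down its slope, and the 12.5 kg mass has 12.5 × 10 × sin 34° = 69.899 N down its slope.
The 12.5 kg side's 69.899 N exceeds the other side's 34.615 N, so that mass slides down and the 9 kg mass slides up. Taking that direction as positive, Newton's second law for the whole system gives 69.899 − 34.615 = (9 + 12.5) a, so a = 35.284 / 21.5 = 1.6411 m/s².

1.64 m/s²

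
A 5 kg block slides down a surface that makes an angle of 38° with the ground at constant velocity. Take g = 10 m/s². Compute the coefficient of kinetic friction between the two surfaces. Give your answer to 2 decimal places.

0.78

At constant velocity the net force along the incline is zero: mg sin 38° = μ mg cos 38°.
So μ = tan 38° = 0.6157 / 0.7880 = 0.7813.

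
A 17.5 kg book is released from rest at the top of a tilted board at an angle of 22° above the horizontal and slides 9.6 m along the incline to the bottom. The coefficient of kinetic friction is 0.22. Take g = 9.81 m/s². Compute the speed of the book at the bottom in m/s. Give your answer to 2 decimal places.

5.67 m/s

The weight component along the incline is mg sin 22° = 64.311 N and the normal force is N = mg cos 22° = 159.174 N.
Friction up the slope is f = μN = 0.22 × 159.174 = 35.018 N, so the net downslope force is 64.311 − 35.018 = 29.293 N and a = 29.293 / 17.5 = 1.6739 m/s².
Starting from rest over a distance of 9.6 m, v² = 2aL = 2 × 1.6739 × 9.6 = 32.1389, so v = 5.6691 m/s.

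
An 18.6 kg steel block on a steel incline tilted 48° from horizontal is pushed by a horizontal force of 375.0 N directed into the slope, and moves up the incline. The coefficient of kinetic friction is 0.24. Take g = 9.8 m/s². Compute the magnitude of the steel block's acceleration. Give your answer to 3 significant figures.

The horizontal push has components F cos 48° = 375.0 × 0.6691 = 250.913 N up the incline and F sin 48° = 375.0 × 0.7431 = 278.662 N pressing into the surface.
The normal force is therefore N = mg cos 48° + F sin 48° = 121.964 + 278.662 = 400.626 N, and kinetic friction down the slope is μN = 0.24 × 400.626 = 96.150 N.
Along the incline: F cos 48° − mg sin 48° − μN = ma, so 250.913 − 135.452 − 96.150 = 18.6 a, giving a = 1.0382 m/s².

1.04 m/s²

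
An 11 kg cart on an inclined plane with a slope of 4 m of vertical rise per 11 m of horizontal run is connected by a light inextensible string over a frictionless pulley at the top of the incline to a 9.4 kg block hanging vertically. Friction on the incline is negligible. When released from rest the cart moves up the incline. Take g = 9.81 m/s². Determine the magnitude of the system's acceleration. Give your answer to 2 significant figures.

For the cart on the incline: the weight component along the slope is m₁g sin 19.98° = 11 × 9.81 × 0.3417 = 36.873 N and the normal force is N = m₁g cos 19.98° = 101.413 N.
Newton's second law for the cart (up-slope positive): T − 36.873 = 11 a. For the hanging block (downward positive): 9.4 × 9.81 − T = 9.4 a.
Adding the two equations eliminates T: 55.341 = 20.4 a, so a = 2.7128 m/s².

2.7 m/s²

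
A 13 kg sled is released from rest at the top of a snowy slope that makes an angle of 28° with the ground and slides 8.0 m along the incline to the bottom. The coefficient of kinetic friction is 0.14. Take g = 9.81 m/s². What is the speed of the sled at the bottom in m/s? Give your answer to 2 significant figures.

7.4 m/s

The weight component along the incline is mg sin 28° = 59.872 N and the normal force is N = mg cos 28° = 112.602 N.
Friction up the slope is f = μN = 0.14 × 112.602 = 15.764 N, so the net downslope force is 59.872 − 15.764 = 44.108 N and a = 44.108 / 13 = 3.3929 m/s².
Starting from rest over a distance of 8.0 m, v² = 2aL = 2 × 3.3929 × 8.0 = 54.2864, so v = 7.3679 m/s.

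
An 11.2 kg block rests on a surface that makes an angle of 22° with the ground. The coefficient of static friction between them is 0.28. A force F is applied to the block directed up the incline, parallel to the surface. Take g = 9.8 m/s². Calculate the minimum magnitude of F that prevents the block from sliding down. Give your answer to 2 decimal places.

The normal force is N = mg cos 22° = 101.768 N. With F at its minimum the block is on the verge of sliding down, so static friction is at its maximum μ_s N = 0.28 × 101.768 = 28.495 N and acts up the slope.
Equilibrium along the incline: F + μ_s N = mg sin 22°, so F = 41.117 − 28.495 = 12.622 N.

12.62 N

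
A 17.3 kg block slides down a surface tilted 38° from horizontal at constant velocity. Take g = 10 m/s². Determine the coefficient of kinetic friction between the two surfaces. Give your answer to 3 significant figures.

At constant velocity the net force along the incline is zero: mg sin 38° = μ mg cos 38°.
So μ = tan 38° = 0.6157 / 0.7880 = 0.7813.

0.781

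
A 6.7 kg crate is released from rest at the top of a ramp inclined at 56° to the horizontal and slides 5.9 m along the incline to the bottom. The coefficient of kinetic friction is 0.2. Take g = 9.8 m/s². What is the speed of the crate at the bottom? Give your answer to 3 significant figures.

9.11 m/s

The weight component along the incline is mg sin 56° = 54.435 N and the normal force is N = mg cos 56° = 36.717 N.
Friction up the slope is f = μN = 0.2 × 36.717 = 7.343 N, so the net downslope force is 54.435 − 7.343 = 47.092 N and a = 47.092 / 6.7 = 7.0287 m/s².
Starting from rest over a distance of 5.9 m, v² = 2aL = 2 × 7.0287 × 5.9 = 82.9387, so v = 9.1071 m/s.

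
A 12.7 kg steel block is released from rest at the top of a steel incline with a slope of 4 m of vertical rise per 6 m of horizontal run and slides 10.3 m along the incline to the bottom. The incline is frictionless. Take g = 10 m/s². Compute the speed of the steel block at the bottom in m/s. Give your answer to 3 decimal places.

10.690 m/s

The weight component along the incline is mg sin 33.69° = 70.447 N and the normal force is N = mg cos 33.69° = 105.670 N.
With no friction, a = g sin 33.69° = 5.5470 m/s².
Starting from rest over a distance of 10.3 m, v² = 2aL = 2 × 5.5470 × 10.3 = 114.2682, so v = 10.6896 m/s.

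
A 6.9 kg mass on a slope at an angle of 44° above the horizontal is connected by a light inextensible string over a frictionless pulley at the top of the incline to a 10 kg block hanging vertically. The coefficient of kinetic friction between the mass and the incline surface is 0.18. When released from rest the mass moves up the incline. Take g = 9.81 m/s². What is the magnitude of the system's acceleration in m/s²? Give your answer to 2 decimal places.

2.50 m/s²

For the mass on the incline: the weight component along the slope is m₁g sin 44° = 6.9 × 9.81 × 0.6947 = 47.024 N and the normal force is N = m₁g cos 44° = 48.691 N.
Kinetic friction opposes the mass's motion up the incline: f = μN = 0.18 × 48.691 = 8.764 N acting down the slope.
Newton's second law for the mass (up-slope positive): T − 47.024 − 8.764 = 6.9 a. For the hanging block (downward positive): 10 × 9.81 − T = 10 a.
Adding the two equations eliminates T: 42.312 = 16.9 a, so a = 2.5037 m/s².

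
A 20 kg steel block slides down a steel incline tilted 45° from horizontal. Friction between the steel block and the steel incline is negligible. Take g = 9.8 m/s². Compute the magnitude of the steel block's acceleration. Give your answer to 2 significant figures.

Resolving the weight along the incline: the component pulling the steel block down the slope is mg sin 45° = 20 × 9.8 × 0.7071 = 138.592 N, and the normal force is N = mg cos 45° = 20 × 9.8 × 0.7071 = 138.592 N.
With no friction the net force along the incline is 138.592 N, so a = g sin 45° = 138.592 / 20 = 6.9296 m/s².

6.9 m/s²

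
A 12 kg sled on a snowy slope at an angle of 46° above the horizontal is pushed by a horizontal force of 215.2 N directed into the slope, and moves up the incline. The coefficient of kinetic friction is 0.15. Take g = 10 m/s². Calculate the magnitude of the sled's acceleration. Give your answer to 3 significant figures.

2.29 m/s²

The horizontal push has components F cos 46° = 215.2 × 0.6947 = 149.499 N up the incline and F sin 46° = 215.2 × 0.7193 = 154.793 N pressing into the surface.
The normal force is therefore N = mg cos 46° + F sin 46° = 83.364 + 154.793 = 238.157 N, and kinetic friction down the slope is μN = 0.15 × 238.157 = 35.724 N.
Along the incline: F cos 46° − mg sin 46° − μN = ma, so 149.499 − 86.316 − 35.724 = 12 a, giving a = 2.2882 m/s².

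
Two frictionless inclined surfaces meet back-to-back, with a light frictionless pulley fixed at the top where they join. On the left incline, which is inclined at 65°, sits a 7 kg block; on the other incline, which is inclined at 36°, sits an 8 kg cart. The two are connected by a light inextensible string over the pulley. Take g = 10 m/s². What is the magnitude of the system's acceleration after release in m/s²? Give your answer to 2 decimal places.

Resolve each weight along its own incline: the 7 kg mass has component 7 × 10 × sin 65° = 63.442 N down its slope, and the 8 kg mass has 8 × 10 × sin 36° = 47.023 N down its slope.
The 7 kg side's 63.442 N exceeds the other side's 47.023 N, so that mass slides down and the 8 kg mass slides up. Taking that direction as positive, Newton's second law for the whole system gives 63.442 − 47.023 = (7 + 8) a, so a = 16.419 / 15 = 1.0946 m/s².

1.09 m/s²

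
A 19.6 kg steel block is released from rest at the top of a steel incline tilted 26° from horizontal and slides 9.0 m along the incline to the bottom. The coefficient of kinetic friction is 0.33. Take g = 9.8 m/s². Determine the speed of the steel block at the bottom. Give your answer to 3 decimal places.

5.001 m/s

The weight component along the incline is mg sin 26° = 84.202 N and the normal force is N = mg cos 26° = 172.640 N.
Friction up the slope is f = μN = 0.33 × 172.640 = 56.971 N, so the net downslope force is 84.202 − 56.971 = 27.231 N and a = 27.231 / 19.6 = 1.3893 m/s².
Starting from rest over a distance of 9.0 m, v² = 2aL = 2 × 1.3893 × 9.0 = 25.0074, so v = 5.0007 m/s.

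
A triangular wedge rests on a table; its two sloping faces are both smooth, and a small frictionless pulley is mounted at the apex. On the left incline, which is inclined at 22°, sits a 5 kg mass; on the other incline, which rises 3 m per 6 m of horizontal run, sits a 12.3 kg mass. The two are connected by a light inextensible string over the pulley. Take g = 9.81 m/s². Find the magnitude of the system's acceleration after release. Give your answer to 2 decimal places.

2.06 m/s²

Resolve each weight along its own incline: the 5 kg mass has component 5 × 9.81 × sin 22° = 18.374 N down its slope, and the 12.3 kg mass has 12.3 × 9.81 × sin 26.57° = 53.962 N down its slope.
The 12.3 kg side's 53.962 N exceeds the other side's 18.374 N, so that mass slides down and the 5 kg mass slides up. Taking that direction as positive, Newton's second law for the whole system gives 53.962 − 18.374 = (5 + 12.3) a, so a = 35.588 / 17.3 = 2.0571 m/s².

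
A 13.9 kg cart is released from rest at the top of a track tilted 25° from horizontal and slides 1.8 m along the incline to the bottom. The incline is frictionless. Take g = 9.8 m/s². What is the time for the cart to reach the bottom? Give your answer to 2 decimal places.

The weight component along the incline is mg sin 25° = 57.569 N and the normal force is N = mg cos 25° = 123.457 N.
With no friction, a = g sin 25° = 4.1417 m/s².
Starting from rest, L = ½at², so t = √(2L/a) = √(2 × 1.8 / 4.1417) = 0.9323 s.

0.93 s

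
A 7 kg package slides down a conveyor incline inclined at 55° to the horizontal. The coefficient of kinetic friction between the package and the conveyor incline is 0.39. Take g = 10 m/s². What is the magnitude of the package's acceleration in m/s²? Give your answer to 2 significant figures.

6.0 m/s²

Resolving the weight along the incline: the component pulling the package down the slope is mg sin 55° = 7 × 10 × 0.8192 = 57.344 N, and the normal force is N = mg cos 55° = 7 × 10 × 0.5736 = 40.152 N.
Kinetic friction acts up the slope with magnitude f = μN = 0.39 × 40.152 = 15.659 N.
Net force along the incline is 57.344 − 15.659 = 41.685 N, so a = 41.685 / 7 = 5.9550 m/s².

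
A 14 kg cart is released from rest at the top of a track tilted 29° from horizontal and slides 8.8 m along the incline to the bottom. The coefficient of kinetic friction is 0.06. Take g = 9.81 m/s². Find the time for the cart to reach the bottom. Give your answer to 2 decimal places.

2.04 s

The weight component along the incline is mg sin 29° = 66.584 N and the normal force is N = mg cos 29° = 120.120 N.
Friction up the slope is f = μN = 0.06 × 120.120 = 7.207 N, so the net downslope force is 66.584 − 7.207 = 59.377 N and a = 59.377 / 14 = 4.2412 m/s².
Starting from rest, L = ½at², so t = √(2L/a) = √(2 × 8.8 / 4.2412) = 2.0371 s.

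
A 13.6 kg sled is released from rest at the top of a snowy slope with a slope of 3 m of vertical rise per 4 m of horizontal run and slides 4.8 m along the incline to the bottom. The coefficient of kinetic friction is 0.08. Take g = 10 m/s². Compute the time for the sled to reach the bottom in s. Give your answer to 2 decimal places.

1.34 s

The weight component along the incline is mg sin 36.87° = 81.600 N and the normal force is N = mg cos 36.87° = 108.800 N.
Friction up the slope is f = μN = 0.08 × 108.800 = 8.704 N, so the net downslope force is 81.600 − 8.704 = 72.896 N and a = 72.896 / 13.6 = 5.3600 m/s².
Starting from rest, L = ½at², so t = √(2L/a) = √(2 × 4.8 / 5.3600) = 1.3383 s.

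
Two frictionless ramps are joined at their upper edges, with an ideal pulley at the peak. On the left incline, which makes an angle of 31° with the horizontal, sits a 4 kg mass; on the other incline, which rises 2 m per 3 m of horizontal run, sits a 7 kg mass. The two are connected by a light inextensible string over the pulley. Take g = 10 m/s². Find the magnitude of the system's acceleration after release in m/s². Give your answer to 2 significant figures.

Resolve each weight along its own incline: the 4 kg mass has component 4 × 10 × sin 31° = 20.602 N down its slope, and the 7 kg mass has 7 × 10 × sin 33.69° = 38.829 N down its slope.
The 7 kg side's 38.829 N exceeds the other side's 20.602 N, so that mass slides down and the 4 kg mass slides up. Taking that direction as positive, Newton's second law for the whole system gives 38.829 − 20.602 = (4 + 7) a, so a = 18.227 / 11 = 1.6570 m/s².

1.7 m/s²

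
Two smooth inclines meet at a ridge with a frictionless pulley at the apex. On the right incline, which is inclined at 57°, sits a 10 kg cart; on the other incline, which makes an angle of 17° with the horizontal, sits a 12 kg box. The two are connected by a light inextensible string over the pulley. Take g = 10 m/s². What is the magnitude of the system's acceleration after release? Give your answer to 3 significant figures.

Resolve each weight along its own incline: the 10 kg mass has component 10 × 10 × sin 57° = 83.867 N down its slope, and the 12 kg mass has 12 × 10 × sin 17° = 35.085 N down its slope.
The 10 kg side's 83.867 N exceeds the other side's 35.085 N, so that mass slides down and the 12 kg mass slides up. Taking that direction as positive, Newton's second law for the whole system gives 83.867 − 35.085 = (10 + 12) a, so a = 48.782 / 22 = 2.2174 m/s².

2.22 m/s²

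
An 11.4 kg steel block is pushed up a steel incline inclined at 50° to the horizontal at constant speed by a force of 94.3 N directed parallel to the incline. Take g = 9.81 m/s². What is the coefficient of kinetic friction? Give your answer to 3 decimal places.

At constant speed ΣF = 0 along the incline. The applied 94.3 N acts up the slope; the weight component mg sin 50° = 85.670 N and kinetic friction μN both act down the slope.
So 94.3 = 85.670 + μ × 71.886, giving μ = (94.3 − 85.670) / 71.886 = 0.1201.

0.120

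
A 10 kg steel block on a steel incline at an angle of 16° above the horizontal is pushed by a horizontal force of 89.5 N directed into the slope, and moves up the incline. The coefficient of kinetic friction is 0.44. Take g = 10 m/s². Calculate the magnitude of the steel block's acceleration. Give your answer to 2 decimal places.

The horizontal push has components F cos 16° = 89.5 × 0.9613 = 86.036 N up the incline and F sin 16° = 89.5 × 0.2756 = 24.666 N pressing into the surface.
The normal force is therefore N = mg cos 16° + F sin 16° = 96.130 + 24.666 = 120.796 N, and kinetic friction down the slope is μN = 0.44 × 120.796 = 53.150 N.
Along the incline: F cos 16° − mg sin 16° − μN = ma, so 86.036 − 27.560 − 53.150 = 10 a, giving a = 0.5326 m/s².

0.53 m/s²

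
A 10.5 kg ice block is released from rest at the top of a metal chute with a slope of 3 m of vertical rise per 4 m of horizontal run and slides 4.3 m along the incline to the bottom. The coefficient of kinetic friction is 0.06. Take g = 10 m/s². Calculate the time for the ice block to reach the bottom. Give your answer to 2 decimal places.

The weight component along the incline is mg sin 36.87° = 63.000 N and the normal force is N = mg cos 36.87° = 84.000 N.
Friction up the slope is f = μN = 0.06 × 84.000 = 5.040 N, so the net downslope force is 63.000 − 5.040 = 57.960 N and a = 57.960 / 10.5 = 5.5200 m/s².
Starting from rest, L = ½at², so t = √(2L/a) = √(2 × 4.3 / 5.5200) = 1.2482 s.

1.25 s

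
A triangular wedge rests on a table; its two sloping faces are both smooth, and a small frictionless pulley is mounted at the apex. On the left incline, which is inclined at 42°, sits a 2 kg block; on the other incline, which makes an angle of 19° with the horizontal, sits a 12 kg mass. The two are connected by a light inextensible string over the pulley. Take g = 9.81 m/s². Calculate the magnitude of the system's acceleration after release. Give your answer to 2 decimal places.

1.80 m/s²

Resolve each weight along its own incline: the 2 kg mass has component 2 × 9.81 × sin 42° = 13.128 N down its slope, and the 12 kg mass has 12 × 9.81 × sin 19° = 38.326 N down its slope.
The 12 kg side's 38.326 N exceeds the other side's 13.128 N, so that mass slides down and the 2 kg mass slides up. Taking that direction as positive, Newton's second law for the whole system gives 38.326 − 13.128 = (2 + 12) a, so a = 25.198 / 14 = 1.7999 m/s².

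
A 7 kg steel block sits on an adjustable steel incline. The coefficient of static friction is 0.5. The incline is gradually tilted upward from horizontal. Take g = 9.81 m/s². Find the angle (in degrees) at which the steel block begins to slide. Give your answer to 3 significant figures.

At the threshold of sliding, static friction is at its maximum μ_s N and exactly balances the weight component along the incline: mg sin θ = μ_s mg cos θ.
Hence tan θ = μ_s = 0.5, so θ = arctan(0.5) = 26.5651°.

26.6°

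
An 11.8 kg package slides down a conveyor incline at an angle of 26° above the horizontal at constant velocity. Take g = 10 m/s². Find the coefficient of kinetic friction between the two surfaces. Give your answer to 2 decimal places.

0.49

At constant velocity the net force along the incline is zero: mg sin 26° = μ mg cos 26°.
So μ = tan 26° = 0.4384 / 0.8988 = 0.4878.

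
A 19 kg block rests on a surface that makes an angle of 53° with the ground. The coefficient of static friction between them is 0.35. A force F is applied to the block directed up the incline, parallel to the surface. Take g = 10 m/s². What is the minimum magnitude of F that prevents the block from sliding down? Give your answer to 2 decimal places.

The normal force is N = mg cos 53° = 114.345 N. With F at its minimum the block is on the verge of sliding down, so static friction is at its maximum μ_s N = 0.35 × 114.345 = 40.021 N and acts up the slope.
Equilibrium along the incline: F + μ_s N = mg sin 53°, so F = 151.741 − 40.021 = 111.720 N.

111.72 N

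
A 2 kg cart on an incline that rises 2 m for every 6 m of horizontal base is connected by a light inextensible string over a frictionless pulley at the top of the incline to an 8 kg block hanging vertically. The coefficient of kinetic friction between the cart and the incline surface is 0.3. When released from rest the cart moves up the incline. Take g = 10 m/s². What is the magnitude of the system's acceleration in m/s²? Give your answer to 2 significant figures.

For the cart on the incline: the weight component along the slope is m₁g sin 18.43° = 2 × 10 × 0.3162 = 6.324 N and the normal force is N = m₁g cos 18.43° = 18.974 N.
Kinetic friction opposes the cart's motion up the incline: f = μN = 0.3 × 18.974 = 5.692 N acting down the slope.
Newton's second law for the cart (up-slope positive): T − 6.324 − 5.692 = 2 a. For the hanging block (downward positive): 8 × 10 − T = 8 a.
Adding the two equations eliminates T: 67.984 = 10 a, so a = 6.7984 m/s².

6.8 m/s²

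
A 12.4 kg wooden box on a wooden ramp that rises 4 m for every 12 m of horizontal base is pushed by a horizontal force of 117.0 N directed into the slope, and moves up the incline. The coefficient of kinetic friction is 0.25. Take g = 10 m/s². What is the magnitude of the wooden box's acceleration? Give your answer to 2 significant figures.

2.7 m/s²

The horizontal push has components F cos 18.43° = 117.0 × 0.9487 = 110.998 N up the incline and F sin 18.43° = 117.0 × 0.3162 = 36.995 N pressing into the surface.
The normal force is therefore N = mg cos 18.43° + F sin 18.43° = 117.639 + 36.995 = 154.634 N, and kinetic friction down the slope is μN = 0.25 × 154.634 = 38.658 N.
Along the incline: F cos 18.43° − mg sin 18.43° − μN = ma, so 110.998 − 39.209 − 38.658 = 12.4 a, giving a = 2.6719 m/s².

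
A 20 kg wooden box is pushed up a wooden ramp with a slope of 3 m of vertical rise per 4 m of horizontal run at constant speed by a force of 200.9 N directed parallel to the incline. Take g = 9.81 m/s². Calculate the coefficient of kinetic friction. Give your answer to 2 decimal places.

At constant speed ΣF = 0 along the incline. The applied 200.9 N acts up the slope; the weight component mg sin 36.87° = 117.720 N and kinetic friction μN both act down the slope.
So 200.9 = 117.720 + μ × 156.960, giving μ = (200.9 − 117.720) / 156.960 = 0.5299.

0.53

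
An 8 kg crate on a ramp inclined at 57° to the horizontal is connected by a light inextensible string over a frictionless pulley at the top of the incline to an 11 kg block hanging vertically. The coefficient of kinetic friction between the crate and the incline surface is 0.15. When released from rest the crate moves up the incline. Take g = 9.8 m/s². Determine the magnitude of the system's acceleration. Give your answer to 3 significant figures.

For the crate on the incline: the weight component along the slope is m₁g sin 57° = 8 × 9.8 × 0.8387 = 65.754 N and the normal force is N = m₁g cos 57° = 42.700 N.
Kinetic friction opposes the crate's motion up the incline: f = μN = 0.15 × 42.700 = 6.405 N acting down the slope.
Newton's second law for the crate (up-slope positive): T − 65.754 − 6.405 = 8 a. For the hanging block (downward positive): 11 × 9.8 − T = 11 a.
Adding the two equations eliminates T: 35.641 = 19 a, so a = 1.8758 m/s².

1.88 m/s²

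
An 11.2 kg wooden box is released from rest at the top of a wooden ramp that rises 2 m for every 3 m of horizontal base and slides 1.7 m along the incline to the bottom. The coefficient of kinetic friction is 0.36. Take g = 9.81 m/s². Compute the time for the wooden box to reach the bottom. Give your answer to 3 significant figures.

1.17 s

The weight component along the incline is mg sin 33.69° = 60.946 N and the normal force is N = mg cos 33.69° = 91.419 N.
Friction up the slope is f = μN = 0.36 × 91.419 = 32.911 N, so the net downslope force is 60.946 − 32.911 = 28.035 N and a = 28.035 / 11.2 = 2.5031 m/s².
Starting from rest, L = ½at², so t = √(2L/a) = √(2 × 1.7 / 2.5031) = 1.1655 s.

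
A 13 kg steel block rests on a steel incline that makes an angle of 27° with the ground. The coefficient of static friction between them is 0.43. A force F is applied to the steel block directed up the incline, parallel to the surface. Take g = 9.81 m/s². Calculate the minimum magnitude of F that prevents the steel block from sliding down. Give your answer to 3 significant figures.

The normal force is N = mg cos 27° = 113.630 N. With F at its minimum the steel block is on the verge of sliding down, so static friction is at its maximum μ_s N = 0.43 × 113.630 = 48.861 N and acts up the slope.
Equilibrium along the incline: F + μ_s N = mg sin 27°, so F = 57.897 − 48.861 = 9.036 N.

9.04 N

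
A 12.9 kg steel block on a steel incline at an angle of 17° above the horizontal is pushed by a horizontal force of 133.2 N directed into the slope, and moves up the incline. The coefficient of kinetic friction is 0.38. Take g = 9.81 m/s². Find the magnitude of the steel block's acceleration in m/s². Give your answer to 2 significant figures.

The horizontal push has components F cos 17° = 133.2 × 0.9563 = 127.379 N up the incline and F sin 17° = 133.2 × 0.2924 = 38.948 N pressing into the surface.
The normal force is therefore N = mg cos 17° + F sin 17° = 121.019 + 38.948 = 159.967 N, and kinetic friction down the slope is μN = 0.38 × 159.967 = 60.787 N.
Along the incline: F cos 17° − mg sin 17° − μN = ma, so 127.379 − 37.003 − 60.787 = 12.9 a, giving a = 2.2937 m/s².

2.3 m/s²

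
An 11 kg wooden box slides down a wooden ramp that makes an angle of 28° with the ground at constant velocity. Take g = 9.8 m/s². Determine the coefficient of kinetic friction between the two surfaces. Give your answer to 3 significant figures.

At constant velocity the net force along the incline is zero: mg sin 28° = μ mg cos 28°.
So μ = tan 28° = 0.4695 / 0.8829 = 0.5318.

0.532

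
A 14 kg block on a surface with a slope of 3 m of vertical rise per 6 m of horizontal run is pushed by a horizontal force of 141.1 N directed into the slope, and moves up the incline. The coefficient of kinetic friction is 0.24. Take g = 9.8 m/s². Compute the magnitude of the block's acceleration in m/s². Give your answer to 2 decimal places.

The horizontal push has components F cos 26.57° = 141.1 × 0.8944 = 126.200 N up the incline and F sin 26.57° = 141.1 × 0.4472 = 63.100 N pressing into the surface.
The normal force is therefore N = mg cos 26.57° + F sin 26.57° = 122.712 + 63.100 = 185.812 N, and kinetic friction down the slope is μN = 0.24 × 185.812 = 44.595 N.
Along the incline: F cos 26.57° − mg sin 26.57° − μN = ma, so 126.200 − 61.356 − 44.595 = 14 a, giving a = 1.4464 m/s².

1.45 m/s²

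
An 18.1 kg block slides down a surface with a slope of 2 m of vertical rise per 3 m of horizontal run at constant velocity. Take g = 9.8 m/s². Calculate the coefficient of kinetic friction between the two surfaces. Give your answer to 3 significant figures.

0.667

At constant velocity the net force along the incline is zero: mg sin 33.69° = μ mg cos 33.69°.
So μ = tan 33.69° = 0.5547 / 0.8321 = 0.6666.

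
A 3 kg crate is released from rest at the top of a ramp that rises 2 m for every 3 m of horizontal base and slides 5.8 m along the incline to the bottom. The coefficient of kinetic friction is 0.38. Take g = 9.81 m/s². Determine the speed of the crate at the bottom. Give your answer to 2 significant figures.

5.2 m/s

The weight component along the incline is mg sin 33.69° = 16.325 N and the normal force is N = mg cos 33.69° = 24.487 N.
Friction up the slope is f = μN = 0.38 × 24.487 = 9.305 N, so the net downslope force is 16.325 − 9.305 = 7.020 N and a = 7.020 / 3 = 2.3400 m/s².
Starting from rest over a distance of 5.8 m, v² = 2aL = 2 × 2.3400 × 5.8 = 27.1440, so v = 5.2100 m/s.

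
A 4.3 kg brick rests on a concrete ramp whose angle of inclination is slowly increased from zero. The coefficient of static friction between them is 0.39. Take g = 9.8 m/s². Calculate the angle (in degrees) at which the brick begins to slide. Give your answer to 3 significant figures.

At the threshold of sliding, static friction is at its maximum μ_s N and exactly balances the weight component along the incline: mg sin θ = μ_s mg cos θ.
Hence tan θ = μ_s = 0.39, so θ = arctan(0.39) = 21.3058°.

21.3°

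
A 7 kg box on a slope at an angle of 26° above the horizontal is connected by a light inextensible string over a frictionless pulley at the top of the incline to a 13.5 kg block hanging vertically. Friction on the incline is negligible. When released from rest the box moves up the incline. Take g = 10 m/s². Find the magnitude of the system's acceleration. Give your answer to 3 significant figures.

For the box on the incline: the weight component along the slope is m₁g sin 26° = 7 × 10 × 0.4384 = 30.688 N and the normal force is N = m₁g cos 26° = 62.916 N.
Newton's second law for the box (up-slope positive): T − 30.688 = 7 a. For the hanging block (downward positive): 13.5 × 10 − T = 13.5 a.
Adding the two equations eliminates T: 104.312 = 20.5 a, so a = 5.0884 m/s².

5.09 m/s²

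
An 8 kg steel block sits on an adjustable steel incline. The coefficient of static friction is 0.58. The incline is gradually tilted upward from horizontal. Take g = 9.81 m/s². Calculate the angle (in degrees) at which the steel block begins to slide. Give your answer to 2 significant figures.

At the threshold of sliding, static friction is at its maximum μ_s N and exactly balances the weight component along the incline: mg sin θ = μ_s mg cos θ.
Hence tan θ = μ_s = 0.58, so θ = arctan(0.58) = 30.1137°.

30°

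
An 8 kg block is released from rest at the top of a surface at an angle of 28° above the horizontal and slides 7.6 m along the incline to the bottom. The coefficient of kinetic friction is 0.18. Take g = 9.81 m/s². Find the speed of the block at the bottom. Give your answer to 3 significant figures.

6.80 m/s

The weight component along the incline is mg sin 28° = 36.844 N and the normal force is N = mg cos 28° = 69.294 N.
Friction up the slope is f = μN = 0.18 × 69.294 = 12.473 N, so the net downslope force is 36.844 − 12.473 = 24.371 N and a = 24.371 / 8 = 3.0464 m/s².
Starting from rest over a distance of 7.6 m, v² = 2aL = 2 × 3.0464 × 7.6 = 46.3053, so v = 6.8048 m/s.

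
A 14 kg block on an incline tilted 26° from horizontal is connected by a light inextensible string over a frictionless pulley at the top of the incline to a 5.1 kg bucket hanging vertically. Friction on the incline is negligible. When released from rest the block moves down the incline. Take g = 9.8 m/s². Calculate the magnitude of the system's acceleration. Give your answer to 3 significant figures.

For the block on the incline: the weight component along the slope is m₁g sin 26° = 14 × 9.8 × 0.4384 = 60.148 N and the normal force is N = m₁g cos 26° = 123.315 N.
Newton's second law for the block (down-slope positive): 60.148 − T = 14 a. For the hanging bucket (upward positive): T − 5.1 × 9.8 = 5.1 a.
Adding the two equations eliminates T: 10.168 = 19.1 a, so a = 0.5324 m/s².

0.532 m/s²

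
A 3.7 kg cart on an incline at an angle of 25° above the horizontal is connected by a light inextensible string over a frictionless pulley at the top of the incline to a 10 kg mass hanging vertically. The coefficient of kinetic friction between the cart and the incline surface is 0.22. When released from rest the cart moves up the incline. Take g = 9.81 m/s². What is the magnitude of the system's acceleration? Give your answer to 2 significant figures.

5.5 m/s²

For the cart on the incline: the weight component along the slope is m₁g sin 25° = 3.7 × 9.81 × 0.4226 = 15.339 N and the normal force is N = m₁g cos 25° = 32.896 N.
Kinetic friction opposes the cart's motion up the incline: f = μN = 0.22 × 32.896 = 7.237 N acting down the slope.
Newton's second law for the cart (up-slope positive): T − 15.339 − 7.237 = 3.7 a. For the hanging mass (downward positive): 10 × 9.81 − T = 10 a.
Adding the two equations eliminates T: 75.524 = 13.7 a, so a = 5.5127 m/s².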